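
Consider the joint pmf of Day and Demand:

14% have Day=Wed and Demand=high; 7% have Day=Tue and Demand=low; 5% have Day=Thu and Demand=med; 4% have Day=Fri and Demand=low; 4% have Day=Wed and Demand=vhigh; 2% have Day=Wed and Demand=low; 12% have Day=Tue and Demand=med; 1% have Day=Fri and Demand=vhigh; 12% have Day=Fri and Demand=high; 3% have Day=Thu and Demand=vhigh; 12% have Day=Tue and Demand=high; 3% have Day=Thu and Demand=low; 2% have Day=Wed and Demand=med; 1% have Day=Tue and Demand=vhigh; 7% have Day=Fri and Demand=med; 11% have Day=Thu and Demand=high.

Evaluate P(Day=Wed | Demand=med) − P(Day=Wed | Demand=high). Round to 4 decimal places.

P(Demand=med) = 0.12 + 0.02 + 0.05 + 0.07 = 0.26; P(Day=Wed | Demand=med) = 0.02/0.26 = 0.07692.
P(Demand=high) = 0.12 + 0.14 + 0.11 + 0.12 = 0.49; P(Day=Wed | Demand=high) = 0.14/0.49 = 0.28571.
Difference = -0.2088.

-0.2088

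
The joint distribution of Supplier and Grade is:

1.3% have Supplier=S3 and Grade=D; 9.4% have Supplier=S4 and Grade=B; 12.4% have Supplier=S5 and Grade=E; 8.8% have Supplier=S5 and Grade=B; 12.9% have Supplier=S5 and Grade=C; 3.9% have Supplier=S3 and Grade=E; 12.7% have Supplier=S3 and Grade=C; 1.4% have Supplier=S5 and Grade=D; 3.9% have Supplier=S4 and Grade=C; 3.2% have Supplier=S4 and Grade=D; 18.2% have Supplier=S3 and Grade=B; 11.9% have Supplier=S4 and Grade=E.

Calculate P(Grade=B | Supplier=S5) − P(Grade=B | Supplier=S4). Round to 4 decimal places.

-0.0831

P(Supplier=S5) = 0.088 + 0.129 + 0.014 + 0.124 = 0.355; P(Grade=B | Supplier=S5) = 0.088/0.355 = 0.24789.
P(Supplier=S4) = 0.094 + 0.039 + 0.032 + 0.119 = 0.284; P(Grade=B | Supplier=S4) = 0.094/0.284 = 0.33099.
Difference = -0.0831.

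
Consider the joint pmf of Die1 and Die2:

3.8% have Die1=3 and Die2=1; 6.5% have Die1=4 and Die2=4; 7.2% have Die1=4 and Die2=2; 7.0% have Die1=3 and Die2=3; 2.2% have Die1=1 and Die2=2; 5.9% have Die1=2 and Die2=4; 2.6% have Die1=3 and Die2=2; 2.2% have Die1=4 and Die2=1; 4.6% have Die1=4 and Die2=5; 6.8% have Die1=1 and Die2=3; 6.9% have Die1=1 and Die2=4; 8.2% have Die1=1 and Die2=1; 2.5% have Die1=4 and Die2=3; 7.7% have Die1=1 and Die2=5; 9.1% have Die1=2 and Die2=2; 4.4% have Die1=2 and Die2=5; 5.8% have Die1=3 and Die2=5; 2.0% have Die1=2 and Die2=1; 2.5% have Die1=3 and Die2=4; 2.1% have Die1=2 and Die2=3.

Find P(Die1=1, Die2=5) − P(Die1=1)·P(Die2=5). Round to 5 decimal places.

0.00545

P(Die1=1) = 0.082 + 0.022 + 0.068 + 0.069 + 0.077 = 0.318.
P(Die2=5) = 0.077 + 0.044 + 0.058 + 0.046 = 0.225.
P(Die1=1, Die2=5) − P(Die1=1)P(Die2=5) = 0.077 − 0.318×0.225 = 0.00545.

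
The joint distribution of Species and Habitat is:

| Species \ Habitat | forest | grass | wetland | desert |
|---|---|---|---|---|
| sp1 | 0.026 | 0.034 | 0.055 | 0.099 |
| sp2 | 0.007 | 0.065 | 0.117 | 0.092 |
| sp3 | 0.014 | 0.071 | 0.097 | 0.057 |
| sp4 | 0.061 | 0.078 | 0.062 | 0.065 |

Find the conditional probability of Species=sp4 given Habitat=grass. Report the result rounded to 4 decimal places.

0.3145

P(Habitat=grass) = 0.034 + 0.065 + 0.071 + 0.078 = 0.248.
P(Species=sp4 | Habitat=grass) = 0.078/0.248 = 0.3145.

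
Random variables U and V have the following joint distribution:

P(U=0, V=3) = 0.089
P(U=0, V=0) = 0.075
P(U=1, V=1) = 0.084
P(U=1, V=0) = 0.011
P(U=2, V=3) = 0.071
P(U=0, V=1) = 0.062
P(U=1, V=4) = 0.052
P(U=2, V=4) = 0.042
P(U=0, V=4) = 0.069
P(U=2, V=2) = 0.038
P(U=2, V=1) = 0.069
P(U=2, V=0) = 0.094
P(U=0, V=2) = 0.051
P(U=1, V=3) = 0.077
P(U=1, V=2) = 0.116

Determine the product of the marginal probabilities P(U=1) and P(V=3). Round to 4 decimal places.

0.0806

P(U=1) = 0.011 + 0.084 + 0.116 + 0.077 + 0.052 = 0.340.
P(V=3) = 0.089 + 0.077 + 0.071 = 0.237.
Product: 0.340 × 0.237 = 0.0806.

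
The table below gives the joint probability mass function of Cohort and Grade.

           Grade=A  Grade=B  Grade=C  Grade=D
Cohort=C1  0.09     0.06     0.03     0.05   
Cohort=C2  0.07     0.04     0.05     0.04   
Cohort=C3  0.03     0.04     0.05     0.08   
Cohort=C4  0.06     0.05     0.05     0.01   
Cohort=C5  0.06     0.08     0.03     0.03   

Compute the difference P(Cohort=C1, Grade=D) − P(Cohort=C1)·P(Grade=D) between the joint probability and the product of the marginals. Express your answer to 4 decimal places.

P(Cohort=C1) = 0.09 + 0.06 + 0.03 + 0.05 = 0.23.
P(Grade=D) = 0.05 + 0.04 + 0.08 + 0.01 + 0.03 = 0.21.
P(Cohort=C1, Grade=D) − P(Cohort=C1)P(Grade=D) = 0.05 − 0.23×0.21 = 0.0017.

0.0017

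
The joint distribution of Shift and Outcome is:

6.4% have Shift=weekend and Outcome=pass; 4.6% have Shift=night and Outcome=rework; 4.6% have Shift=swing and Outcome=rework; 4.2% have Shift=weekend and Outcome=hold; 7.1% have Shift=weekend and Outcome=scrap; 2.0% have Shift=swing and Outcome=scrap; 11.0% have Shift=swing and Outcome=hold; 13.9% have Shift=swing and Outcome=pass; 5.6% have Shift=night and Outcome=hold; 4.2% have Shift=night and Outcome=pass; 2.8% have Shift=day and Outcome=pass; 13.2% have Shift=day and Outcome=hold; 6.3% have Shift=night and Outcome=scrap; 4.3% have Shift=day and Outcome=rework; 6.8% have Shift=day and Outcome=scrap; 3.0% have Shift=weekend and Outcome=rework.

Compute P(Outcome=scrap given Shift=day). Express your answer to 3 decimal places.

P(Shift=day) = 0.028 + 0.043 + 0.068 + 0.132 = 0.271.
P(Outcome=scrap | Shift=day) = 0.068/0.271 = 0.251.

0.251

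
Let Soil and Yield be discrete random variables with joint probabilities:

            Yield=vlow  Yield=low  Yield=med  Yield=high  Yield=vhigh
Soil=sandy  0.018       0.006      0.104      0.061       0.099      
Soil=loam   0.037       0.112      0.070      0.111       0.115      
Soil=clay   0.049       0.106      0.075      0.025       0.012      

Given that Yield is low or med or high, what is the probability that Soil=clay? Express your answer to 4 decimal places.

0.3075

P(Yield=low) = 0.006 + 0.112 + 0.106 = 0.224.
P(Yield=med) = 0.104 + 0.070 + 0.075 = 0.249.
P(Yield=high) = 0.061 + 0.111 + 0.025 = 0.197.
P(Yield ∈ {low, med, high}) = 0.224 + 0.249 + 0.197 = 0.670; P(Soil=clay, Yield ∈ {low, med, high}) = 0.106 + 0.075 + 0.025 = 0.206.
P(Soil=clay | Yield ∈ {low, med, high}) = 0.206/0.670 = 0.3075.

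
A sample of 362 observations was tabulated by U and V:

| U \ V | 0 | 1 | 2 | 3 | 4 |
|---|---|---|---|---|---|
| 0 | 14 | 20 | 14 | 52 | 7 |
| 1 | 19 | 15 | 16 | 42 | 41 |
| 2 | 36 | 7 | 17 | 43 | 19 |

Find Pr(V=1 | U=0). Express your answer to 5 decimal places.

Total with U=0: 14 + 20 + 14 + 52 + 7 = 107.
P(V=1 | U=0) = 20/107 = 0.18692.

0.18692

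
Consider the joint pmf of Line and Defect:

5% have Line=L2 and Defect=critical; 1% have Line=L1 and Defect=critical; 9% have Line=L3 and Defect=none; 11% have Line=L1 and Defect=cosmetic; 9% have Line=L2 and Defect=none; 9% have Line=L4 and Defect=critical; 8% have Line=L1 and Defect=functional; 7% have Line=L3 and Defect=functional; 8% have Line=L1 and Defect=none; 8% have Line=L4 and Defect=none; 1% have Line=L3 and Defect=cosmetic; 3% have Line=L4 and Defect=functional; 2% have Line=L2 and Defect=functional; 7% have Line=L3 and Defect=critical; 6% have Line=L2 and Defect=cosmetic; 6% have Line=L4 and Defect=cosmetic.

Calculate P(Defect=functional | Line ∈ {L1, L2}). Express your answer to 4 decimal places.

P(Line=L1) = 0.08 + 0.11 + 0.08 + 0.01 = 0.28.
P(Line=L2) = 0.09 + 0.06 + 0.02 + 0.05 = 0.22.
P(Line ∈ {L1, L2}) = 0.28 + 0.22 = 0.50; P(Defect=functional, Line ∈ {L1, L2}) = 0.08 + 0.02 = 0.10.
P(Defect=functional | Line ∈ {L1, L2}) = 0.10/0.50 = 0.2000.

0.2000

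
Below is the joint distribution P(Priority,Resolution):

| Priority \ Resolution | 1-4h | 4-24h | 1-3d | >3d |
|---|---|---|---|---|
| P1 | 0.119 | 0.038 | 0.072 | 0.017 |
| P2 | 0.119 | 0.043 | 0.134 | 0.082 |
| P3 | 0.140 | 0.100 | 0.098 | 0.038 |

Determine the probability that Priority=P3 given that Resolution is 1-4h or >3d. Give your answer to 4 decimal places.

0.3456

P(Resolution=1-4h) = 0.119 + 0.119 + 0.140 = 0.378.
P(Resolution=>3d) = 0.017 + 0.082 + 0.038 = 0.137.
P(Resolution ∈ {1-4h, >3d}) = 0.378 + 0.137 = 0.515; P(Priority=P3, Resolution ∈ {1-4h, >3d}) = 0.140 + 0.038 = 0.178.
P(Priority=P3 | Resolution ∈ {1-4h, >3d}) = 0.178/0.515 = 0.3456.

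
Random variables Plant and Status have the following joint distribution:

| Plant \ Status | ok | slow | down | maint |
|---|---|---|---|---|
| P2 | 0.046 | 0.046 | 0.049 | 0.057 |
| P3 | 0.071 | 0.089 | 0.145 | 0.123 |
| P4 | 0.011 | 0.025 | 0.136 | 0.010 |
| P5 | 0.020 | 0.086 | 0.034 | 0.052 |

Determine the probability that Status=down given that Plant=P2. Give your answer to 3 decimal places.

0.247

P(Plant=P2) = 0.046 + 0.046 + 0.049 + 0.057 = 0.198.
P(Status=down | Plant=P2) = 0.049/0.198 = 0.247.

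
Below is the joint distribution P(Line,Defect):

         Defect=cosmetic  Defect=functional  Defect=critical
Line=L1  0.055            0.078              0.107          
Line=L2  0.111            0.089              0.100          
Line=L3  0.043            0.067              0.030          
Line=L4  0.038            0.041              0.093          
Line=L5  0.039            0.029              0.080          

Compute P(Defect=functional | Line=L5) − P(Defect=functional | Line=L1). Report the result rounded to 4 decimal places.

P(Line=L5) = 0.039 + 0.029 + 0.080 = 0.148; P(Defect=functional | Line=L5) = 0.029/0.148 = 0.19595.
P(Line=L1) = 0.055 + 0.078 + 0.107 = 0.240; P(Defect=functional | Line=L1) = 0.078/0.240 = 0.32500.
Difference = -0.1291.

-0.1291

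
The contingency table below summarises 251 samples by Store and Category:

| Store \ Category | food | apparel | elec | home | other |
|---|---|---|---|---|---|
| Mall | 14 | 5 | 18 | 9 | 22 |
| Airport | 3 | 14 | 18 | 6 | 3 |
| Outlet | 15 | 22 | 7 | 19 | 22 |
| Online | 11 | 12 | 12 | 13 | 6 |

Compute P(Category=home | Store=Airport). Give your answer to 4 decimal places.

0.1364

Total with Store=Airport: 3 + 14 + 18 + 6 + 3 = 44.
P(Category=home | Store=Airport) = 6/44 = 0.1364.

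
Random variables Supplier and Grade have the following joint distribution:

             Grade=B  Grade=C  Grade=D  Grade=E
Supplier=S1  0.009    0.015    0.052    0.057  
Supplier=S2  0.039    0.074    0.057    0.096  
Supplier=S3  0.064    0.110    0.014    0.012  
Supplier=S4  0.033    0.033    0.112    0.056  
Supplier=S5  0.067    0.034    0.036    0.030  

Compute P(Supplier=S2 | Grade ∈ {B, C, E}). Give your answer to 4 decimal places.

0.2867

P(Grade=B) = 0.009 + 0.039 + 0.064 + 0.033 + 0.067 = 0.212.
P(Grade=C) = 0.015 + 0.074 + 0.110 + 0.033 + 0.034 = 0.266.
P(Grade=E) = 0.057 + 0.096 + 0.012 + 0.056 + 0.030 = 0.251.
P(Grade ∈ {B, C, E}) = 0.212 + 0.266 + 0.251 = 0.729; P(Supplier=S2, Grade ∈ {B, C, E}) = 0.039 + 0.074 + 0.096 = 0.209.
P(Supplier=S2 | Grade ∈ {B, C, E}) = 0.209/0.729 = 0.2867.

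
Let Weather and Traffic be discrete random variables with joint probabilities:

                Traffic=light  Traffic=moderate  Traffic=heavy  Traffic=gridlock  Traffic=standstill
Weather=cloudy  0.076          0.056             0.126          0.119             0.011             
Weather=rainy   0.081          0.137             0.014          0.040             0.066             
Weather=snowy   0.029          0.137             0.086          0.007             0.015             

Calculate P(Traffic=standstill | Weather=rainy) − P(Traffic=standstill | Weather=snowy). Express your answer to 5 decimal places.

P(Weather=rainy) = 0.081 + 0.137 + 0.014 + 0.040 + 0.066 = 0.338; P(Traffic=standstill | Weather=rainy) = 0.066/0.338 = 0.195266.
P(Weather=snowy) = 0.029 + 0.137 + 0.086 + 0.007 + 0.015 = 0.274; P(Traffic=standstill | Weather=snowy) = 0.015/0.274 = 0.054745.
Difference = 0.14052.

0.14052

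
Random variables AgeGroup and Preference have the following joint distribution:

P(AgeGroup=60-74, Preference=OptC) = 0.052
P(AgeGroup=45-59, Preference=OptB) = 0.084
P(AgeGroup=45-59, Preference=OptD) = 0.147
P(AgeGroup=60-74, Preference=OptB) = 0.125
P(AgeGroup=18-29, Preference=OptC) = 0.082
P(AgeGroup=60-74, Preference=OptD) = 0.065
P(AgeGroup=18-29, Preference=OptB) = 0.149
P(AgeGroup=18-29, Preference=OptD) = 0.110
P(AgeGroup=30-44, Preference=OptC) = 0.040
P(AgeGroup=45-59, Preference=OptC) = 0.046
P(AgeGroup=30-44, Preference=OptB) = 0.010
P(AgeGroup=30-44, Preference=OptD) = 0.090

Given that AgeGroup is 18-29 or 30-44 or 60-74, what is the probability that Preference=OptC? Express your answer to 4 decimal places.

P(AgeGroup=18-29) = 0.149 + 0.082 + 0.110 = 0.341.
P(AgeGroup=30-44) = 0.010 + 0.040 + 0.090 = 0.140.
P(AgeGroup=60-74) = 0.125 + 0.052 + 0.065 = 0.242.
P(AgeGroup ∈ {18-29, 30-44, 60-74}) = 0.341 + 0.140 + 0.242 = 0.723; P(Preference=OptC, AgeGroup ∈ {18-29, 30-44, 60-74}) = 0.082 + 0.040 + 0.052 = 0.174.
P(Preference=OptC | AgeGroup ∈ {18-29, 30-44, 60-74}) = 0.174/0.723 = 0.2407.

0.2407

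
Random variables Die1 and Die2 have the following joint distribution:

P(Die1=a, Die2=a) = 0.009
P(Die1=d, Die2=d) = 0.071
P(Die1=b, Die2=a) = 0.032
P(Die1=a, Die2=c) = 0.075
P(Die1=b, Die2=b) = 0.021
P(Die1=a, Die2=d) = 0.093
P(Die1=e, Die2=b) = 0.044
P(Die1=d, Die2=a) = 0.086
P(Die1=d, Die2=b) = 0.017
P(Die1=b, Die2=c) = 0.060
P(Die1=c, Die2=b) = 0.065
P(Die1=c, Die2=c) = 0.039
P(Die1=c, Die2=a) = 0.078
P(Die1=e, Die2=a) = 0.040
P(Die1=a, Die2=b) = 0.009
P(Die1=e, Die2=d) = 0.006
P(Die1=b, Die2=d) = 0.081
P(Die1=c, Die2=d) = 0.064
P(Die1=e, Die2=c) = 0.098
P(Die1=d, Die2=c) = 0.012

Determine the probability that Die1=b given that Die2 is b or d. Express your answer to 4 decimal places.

P(Die2=b) = 0.009 + 0.021 + 0.065 + 0.017 + 0.044 = 0.156.
P(Die2=d) = 0.093 + 0.081 + 0.064 + 0.071 + 0.006 = 0.315.
P(Die2 ∈ {b, d}) = 0.156 + 0.315 = 0.471; P(Die1=b, Die2 ∈ {b, d}) = 0.021 + 0.081 = 0.102.
P(Die1=b | Die2 ∈ {b, d}) = 0.102/0.471 = 0.2166.

0.2166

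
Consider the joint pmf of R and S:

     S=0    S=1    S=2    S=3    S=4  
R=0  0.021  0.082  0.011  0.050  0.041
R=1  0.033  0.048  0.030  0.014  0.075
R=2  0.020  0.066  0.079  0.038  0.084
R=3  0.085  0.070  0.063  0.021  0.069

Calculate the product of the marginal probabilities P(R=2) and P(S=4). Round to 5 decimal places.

0.07720

P(R=2) = 0.020 + 0.066 + 0.079 + 0.038 + 0.084 = 0.287.
P(S=4) = 0.041 + 0.075 + 0.084 + 0.069 = 0.269.
Product: 0.287 × 0.269 = 0.07720.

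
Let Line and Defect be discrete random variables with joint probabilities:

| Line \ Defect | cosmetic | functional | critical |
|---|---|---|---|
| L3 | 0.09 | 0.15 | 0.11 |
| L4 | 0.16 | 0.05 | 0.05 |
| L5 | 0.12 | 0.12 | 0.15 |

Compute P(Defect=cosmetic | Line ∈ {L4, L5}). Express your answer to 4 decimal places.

P(Line=L4) = 0.16 + 0.05 + 0.05 = 0.26.
P(Line=L5) = 0.12 + 0.12 + 0.15 = 0.39.
P(Line ∈ {L4, L5}) = 0.26 + 0.39 = 0.65; P(Defect=cosmetic, Line ∈ {L4, L5}) = 0.16 + 0.12 = 0.28.
P(Defect=cosmetic | Line ∈ {L4, L5}) = 0.28/0.65 = 0.4308.

0.4308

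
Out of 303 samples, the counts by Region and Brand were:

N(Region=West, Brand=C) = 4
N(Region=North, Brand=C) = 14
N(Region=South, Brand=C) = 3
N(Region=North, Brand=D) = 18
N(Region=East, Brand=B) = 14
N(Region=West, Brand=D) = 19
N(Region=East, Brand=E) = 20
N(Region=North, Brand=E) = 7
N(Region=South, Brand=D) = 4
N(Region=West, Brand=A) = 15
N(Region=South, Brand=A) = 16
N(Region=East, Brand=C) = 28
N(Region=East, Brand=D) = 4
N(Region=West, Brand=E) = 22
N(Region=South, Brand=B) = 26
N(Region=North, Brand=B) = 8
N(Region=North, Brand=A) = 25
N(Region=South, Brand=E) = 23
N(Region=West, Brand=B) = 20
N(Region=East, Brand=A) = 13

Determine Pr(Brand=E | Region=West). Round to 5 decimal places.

0.27500

Total with Region=West: 15 + 20 + 4 + 19 + 22 = 80.
P(Brand=E | Region=West) = 22/80 = 0.27500.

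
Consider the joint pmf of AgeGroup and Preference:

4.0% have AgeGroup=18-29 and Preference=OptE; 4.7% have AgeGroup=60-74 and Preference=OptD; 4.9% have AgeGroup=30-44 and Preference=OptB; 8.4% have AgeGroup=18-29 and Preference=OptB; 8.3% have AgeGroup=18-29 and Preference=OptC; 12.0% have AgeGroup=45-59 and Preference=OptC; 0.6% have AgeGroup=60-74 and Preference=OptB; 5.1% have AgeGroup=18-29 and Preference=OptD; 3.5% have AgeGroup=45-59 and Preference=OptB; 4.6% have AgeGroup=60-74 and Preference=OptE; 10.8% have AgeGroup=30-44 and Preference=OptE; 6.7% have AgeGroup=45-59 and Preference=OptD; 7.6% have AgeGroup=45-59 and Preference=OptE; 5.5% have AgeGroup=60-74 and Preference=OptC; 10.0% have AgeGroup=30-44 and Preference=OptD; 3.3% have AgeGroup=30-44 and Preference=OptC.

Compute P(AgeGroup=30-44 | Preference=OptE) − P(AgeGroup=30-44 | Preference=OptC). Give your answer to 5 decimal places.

P(Preference=OptE) = 0.040 + 0.108 + 0.076 + 0.046 = 0.270; P(AgeGroup=30-44 | Preference=OptE) = 0.108/0.270 = 0.400000.
P(Preference=OptC) = 0.083 + 0.033 + 0.120 + 0.055 = 0.291; P(AgeGroup=30-44 | Preference=OptC) = 0.033/0.291 = 0.113402.
Difference = 0.28660.

0.28660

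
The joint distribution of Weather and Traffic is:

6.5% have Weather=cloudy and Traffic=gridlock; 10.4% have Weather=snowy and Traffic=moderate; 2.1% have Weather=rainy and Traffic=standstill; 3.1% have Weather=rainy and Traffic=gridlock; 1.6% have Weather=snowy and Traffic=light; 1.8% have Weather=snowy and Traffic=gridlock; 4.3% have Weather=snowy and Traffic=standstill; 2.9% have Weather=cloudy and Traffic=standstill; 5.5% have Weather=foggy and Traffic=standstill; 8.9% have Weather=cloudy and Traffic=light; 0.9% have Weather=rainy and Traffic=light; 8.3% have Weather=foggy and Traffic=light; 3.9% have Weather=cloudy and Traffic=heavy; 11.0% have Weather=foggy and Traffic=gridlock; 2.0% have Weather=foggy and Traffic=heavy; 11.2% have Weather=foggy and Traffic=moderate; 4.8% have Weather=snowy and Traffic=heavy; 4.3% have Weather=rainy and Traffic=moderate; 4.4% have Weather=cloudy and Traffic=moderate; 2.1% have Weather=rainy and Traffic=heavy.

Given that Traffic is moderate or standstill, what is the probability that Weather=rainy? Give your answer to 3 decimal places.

P(Traffic=moderate) = 0.044 + 0.043 + 0.104 + 0.112 = 0.303.
P(Traffic=standstill) = 0.029 + 0.021 + 0.043 + 0.055 = 0.148.
P(Traffic ∈ {moderate, standstill}) = 0.303 + 0.148 = 0.451; P(Weather=rainy, Traffic ∈ {moderate, standstill}) = 0.043 + 0.021 = 0.064.
P(Weather=rainy | Traffic ∈ {moderate, standstill}) = 0.064/0.451 = 0.142.

0.142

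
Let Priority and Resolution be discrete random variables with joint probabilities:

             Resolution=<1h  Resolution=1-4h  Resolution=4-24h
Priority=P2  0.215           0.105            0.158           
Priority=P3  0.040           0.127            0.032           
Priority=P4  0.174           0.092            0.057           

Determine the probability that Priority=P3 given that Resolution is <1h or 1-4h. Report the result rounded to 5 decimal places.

0.22178

P(Resolution=<1h) = 0.215 + 0.040 + 0.174 = 0.429.
P(Resolution=1-4h) = 0.105 + 0.127 + 0.092 = 0.324.
P(Resolution ∈ {<1h, 1-4h}) = 0.429 + 0.324 = 0.753; P(Priority=P3, Resolution ∈ {<1h, 1-4h}) = 0.040 + 0.127 = 0.167.
P(Priority=P3 | Resolution ∈ {<1h, 1-4h}) = 0.167/0.753 = 0.22178.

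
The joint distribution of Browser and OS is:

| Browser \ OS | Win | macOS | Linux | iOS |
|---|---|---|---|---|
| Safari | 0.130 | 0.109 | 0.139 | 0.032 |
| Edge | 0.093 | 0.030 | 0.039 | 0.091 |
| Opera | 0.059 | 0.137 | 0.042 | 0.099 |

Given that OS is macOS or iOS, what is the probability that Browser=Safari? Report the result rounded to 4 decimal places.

P(OS=macOS) = 0.109 + 0.030 + 0.137 = 0.276.
P(OS=iOS) = 0.032 + 0.091 + 0.099 = 0.222.
P(OS ∈ {macOS, iOS}) = 0.276 + 0.222 = 0.498; P(Browser=Safari, OS ∈ {macOS, iOS}) = 0.109 + 0.032 = 0.141.
P(Browser=Safari | OS ∈ {macOS, iOS}) = 0.141/0.498 = 0.2831.

0.2831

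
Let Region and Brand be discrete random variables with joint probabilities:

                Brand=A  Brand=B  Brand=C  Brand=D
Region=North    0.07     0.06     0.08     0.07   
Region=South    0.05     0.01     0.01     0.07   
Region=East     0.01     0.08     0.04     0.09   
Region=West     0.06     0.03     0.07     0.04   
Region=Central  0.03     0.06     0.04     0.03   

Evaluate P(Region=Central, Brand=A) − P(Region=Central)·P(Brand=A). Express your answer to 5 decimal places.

P(Region=Central) = 0.03 + 0.06 + 0.04 + 0.03 = 0.16.
P(Brand=A) = 0.07 + 0.05 + 0.01 + 0.06 + 0.03 = 0.22.
P(Region=Central, Brand=A) − P(Region=Central)P(Brand=A) = 0.03 − 0.16×0.22 = -0.00520.

-0.00520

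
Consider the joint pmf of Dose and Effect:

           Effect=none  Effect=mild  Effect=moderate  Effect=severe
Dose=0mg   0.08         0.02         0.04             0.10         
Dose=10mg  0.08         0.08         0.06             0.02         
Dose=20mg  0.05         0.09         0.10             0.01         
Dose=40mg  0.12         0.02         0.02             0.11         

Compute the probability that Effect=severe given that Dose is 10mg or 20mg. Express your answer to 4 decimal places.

P(Dose=10mg) = 0.08 + 0.08 + 0.06 + 0.02 = 0.24.
P(Dose=20mg) = 0.05 + 0.09 + 0.10 + 0.01 = 0.25.
P(Dose ∈ {10mg, 20mg}) = 0.24 + 0.25 = 0.49; P(Effect=severe, Dose ∈ {10mg, 20mg}) = 0.02 + 0.01 = 0.03.
P(Effect=severe | Dose ∈ {10mg, 20mg}) = 0.03/0.49 = 0.0612.

0.0612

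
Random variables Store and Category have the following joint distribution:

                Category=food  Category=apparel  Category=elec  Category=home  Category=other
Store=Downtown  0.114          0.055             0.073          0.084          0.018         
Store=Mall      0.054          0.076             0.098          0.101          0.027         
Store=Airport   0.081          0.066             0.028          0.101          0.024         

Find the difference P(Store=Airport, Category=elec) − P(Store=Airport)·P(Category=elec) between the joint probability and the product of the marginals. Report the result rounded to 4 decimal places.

-0.0317

P(Store=Airport) = 0.081 + 0.066 + 0.028 + 0.101 + 0.024 = 0.300.
P(Category=elec) = 0.073 + 0.098 + 0.028 = 0.199.
P(Store=Airport, Category=elec) − P(Store=Airport)P(Category=elec) = 0.028 − 0.300×0.199 = -0.0317.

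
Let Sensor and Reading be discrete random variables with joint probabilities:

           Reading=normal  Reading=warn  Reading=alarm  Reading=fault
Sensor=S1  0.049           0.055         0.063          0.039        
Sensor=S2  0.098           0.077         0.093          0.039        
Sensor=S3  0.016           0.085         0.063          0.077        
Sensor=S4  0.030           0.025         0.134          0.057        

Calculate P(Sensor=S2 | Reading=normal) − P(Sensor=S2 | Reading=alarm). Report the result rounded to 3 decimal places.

P(Reading=normal) = 0.049 + 0.098 + 0.016 + 0.030 = 0.193; P(Sensor=S2 | Reading=normal) = 0.098/0.193 = 0.5078.
P(Reading=alarm) = 0.063 + 0.093 + 0.063 + 0.134 = 0.353; P(Sensor=S2 | Reading=alarm) = 0.093/0.353 = 0.2635.
Difference = 0.244.

0.244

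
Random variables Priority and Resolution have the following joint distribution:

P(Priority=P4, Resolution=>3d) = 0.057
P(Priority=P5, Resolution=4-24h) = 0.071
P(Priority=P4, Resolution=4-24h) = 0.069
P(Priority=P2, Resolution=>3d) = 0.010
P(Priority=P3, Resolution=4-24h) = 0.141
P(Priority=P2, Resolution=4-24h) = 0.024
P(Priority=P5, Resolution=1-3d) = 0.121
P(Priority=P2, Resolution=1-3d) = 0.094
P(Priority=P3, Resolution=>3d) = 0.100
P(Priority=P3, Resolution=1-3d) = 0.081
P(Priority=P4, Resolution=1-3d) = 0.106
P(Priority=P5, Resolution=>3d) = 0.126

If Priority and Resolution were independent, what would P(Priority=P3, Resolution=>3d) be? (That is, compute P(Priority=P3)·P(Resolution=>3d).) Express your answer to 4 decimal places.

P(Priority=P3) = 0.141 + 0.081 + 0.100 = 0.322.
P(Resolution=>3d) = 0.010 + 0.100 + 0.057 + 0.126 = 0.293.
Product: 0.322 × 0.293 = 0.0943.

0.0943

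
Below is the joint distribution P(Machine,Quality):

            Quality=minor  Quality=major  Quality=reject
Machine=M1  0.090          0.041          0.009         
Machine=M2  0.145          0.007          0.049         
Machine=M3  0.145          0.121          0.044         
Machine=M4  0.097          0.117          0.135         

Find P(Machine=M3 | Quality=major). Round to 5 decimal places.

0.42308

P(Quality=major) = 0.041 + 0.007 + 0.121 + 0.117 = 0.286.
P(Machine=M3 | Quality=major) = 0.121/0.286 = 0.42308.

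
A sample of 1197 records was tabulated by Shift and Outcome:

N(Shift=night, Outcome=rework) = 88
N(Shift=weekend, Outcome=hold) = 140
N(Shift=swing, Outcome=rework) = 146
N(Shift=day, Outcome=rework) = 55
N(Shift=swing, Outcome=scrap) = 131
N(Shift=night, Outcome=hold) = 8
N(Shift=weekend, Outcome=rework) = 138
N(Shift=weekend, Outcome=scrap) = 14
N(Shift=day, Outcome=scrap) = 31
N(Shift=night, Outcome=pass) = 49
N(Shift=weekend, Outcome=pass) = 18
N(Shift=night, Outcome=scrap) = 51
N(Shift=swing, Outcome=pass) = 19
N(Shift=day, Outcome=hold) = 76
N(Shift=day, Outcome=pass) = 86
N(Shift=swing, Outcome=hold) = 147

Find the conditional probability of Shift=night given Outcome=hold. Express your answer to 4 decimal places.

Total with Outcome=hold: 76 + 147 + 8 + 140 = 371.
P(Shift=night | Outcome=hold) = 8/371 = 0.0216.

0.0216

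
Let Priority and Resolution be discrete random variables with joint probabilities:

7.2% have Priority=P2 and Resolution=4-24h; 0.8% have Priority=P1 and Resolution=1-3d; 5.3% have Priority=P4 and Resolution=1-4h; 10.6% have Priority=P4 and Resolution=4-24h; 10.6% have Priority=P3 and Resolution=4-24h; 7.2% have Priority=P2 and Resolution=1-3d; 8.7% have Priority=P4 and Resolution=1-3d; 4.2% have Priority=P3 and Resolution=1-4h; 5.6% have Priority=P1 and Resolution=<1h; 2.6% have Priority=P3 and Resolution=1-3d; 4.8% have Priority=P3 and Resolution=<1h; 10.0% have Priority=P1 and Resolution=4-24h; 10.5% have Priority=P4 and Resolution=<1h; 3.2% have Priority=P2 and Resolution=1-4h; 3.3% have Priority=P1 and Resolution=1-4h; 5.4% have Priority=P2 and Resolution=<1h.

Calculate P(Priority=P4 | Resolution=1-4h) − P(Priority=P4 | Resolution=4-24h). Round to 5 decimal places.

P(Resolution=1-4h) = 0.033 + 0.032 + 0.042 + 0.053 = 0.160; P(Priority=P4 | Resolution=1-4h) = 0.053/0.160 = 0.331250.
P(Resolution=4-24h) = 0.100 + 0.072 + 0.106 + 0.106 = 0.384; P(Priority=P4 | Resolution=4-24h) = 0.106/0.384 = 0.276042.
Difference = 0.05521.

0.05521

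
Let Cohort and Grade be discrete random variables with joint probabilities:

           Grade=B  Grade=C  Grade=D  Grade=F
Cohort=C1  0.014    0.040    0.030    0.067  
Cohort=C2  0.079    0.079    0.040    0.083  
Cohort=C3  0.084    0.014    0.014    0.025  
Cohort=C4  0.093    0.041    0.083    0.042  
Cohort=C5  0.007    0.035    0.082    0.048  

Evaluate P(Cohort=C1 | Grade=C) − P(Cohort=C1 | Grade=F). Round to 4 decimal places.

P(Grade=C) = 0.040 + 0.079 + 0.014 + 0.041 + 0.035 = 0.209; P(Cohort=C1 | Grade=C) = 0.040/0.209 = 0.19139.
P(Grade=F) = 0.067 + 0.083 + 0.025 + 0.042 + 0.048 = 0.265; P(Cohort=C1 | Grade=F) = 0.067/0.265 = 0.25283.
Difference = -0.0614.

-0.0614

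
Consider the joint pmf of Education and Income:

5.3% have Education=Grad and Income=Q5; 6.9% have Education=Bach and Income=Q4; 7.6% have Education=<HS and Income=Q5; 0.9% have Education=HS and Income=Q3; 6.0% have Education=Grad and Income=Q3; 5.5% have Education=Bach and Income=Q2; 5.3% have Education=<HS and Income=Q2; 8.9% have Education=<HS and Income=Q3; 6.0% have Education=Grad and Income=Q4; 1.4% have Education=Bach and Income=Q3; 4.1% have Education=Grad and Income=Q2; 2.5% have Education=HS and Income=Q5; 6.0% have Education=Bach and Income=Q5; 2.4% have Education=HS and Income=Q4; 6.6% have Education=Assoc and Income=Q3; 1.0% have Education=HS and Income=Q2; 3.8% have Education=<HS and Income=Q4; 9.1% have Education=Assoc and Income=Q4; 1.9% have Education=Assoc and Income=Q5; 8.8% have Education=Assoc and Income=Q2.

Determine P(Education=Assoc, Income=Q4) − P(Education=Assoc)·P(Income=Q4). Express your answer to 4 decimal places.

0.0166

P(Education=Assoc) = 0.088 + 0.066 + 0.091 + 0.019 = 0.264.
P(Income=Q4) = 0.038 + 0.024 + 0.091 + 0.069 + 0.060 = 0.282.
P(Education=Assoc, Income=Q4) − P(Education=Assoc)P(Income=Q4) = 0.091 − 0.264×0.282 = 0.0166.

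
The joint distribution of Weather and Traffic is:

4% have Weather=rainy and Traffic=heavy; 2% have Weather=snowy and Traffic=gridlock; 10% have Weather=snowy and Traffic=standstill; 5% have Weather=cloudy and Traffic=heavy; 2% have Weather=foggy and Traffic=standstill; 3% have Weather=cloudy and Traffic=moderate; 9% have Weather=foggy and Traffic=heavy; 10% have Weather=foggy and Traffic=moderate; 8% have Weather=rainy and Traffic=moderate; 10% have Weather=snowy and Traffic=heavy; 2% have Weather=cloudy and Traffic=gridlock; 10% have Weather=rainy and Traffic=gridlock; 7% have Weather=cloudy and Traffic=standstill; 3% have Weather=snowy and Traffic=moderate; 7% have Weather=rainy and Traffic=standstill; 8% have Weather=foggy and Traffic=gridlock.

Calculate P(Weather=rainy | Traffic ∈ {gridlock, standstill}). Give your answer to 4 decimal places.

P(Traffic=gridlock) = 0.02 + 0.10 + 0.02 + 0.08 = 0.22.
P(Traffic=standstill) = 0.07 + 0.07 + 0.10 + 0.02 = 0.26.
P(Traffic ∈ {gridlock, standstill}) = 0.22 + 0.26 = 0.48; P(Weather=rainy, Traffic ∈ {gridlock, standstill}) = 0.10 + 0.07 = 0.17.
P(Weather=rainy | Traffic ∈ {gridlock, standstill}) = 0.17/0.48 = 0.3542.

0.3542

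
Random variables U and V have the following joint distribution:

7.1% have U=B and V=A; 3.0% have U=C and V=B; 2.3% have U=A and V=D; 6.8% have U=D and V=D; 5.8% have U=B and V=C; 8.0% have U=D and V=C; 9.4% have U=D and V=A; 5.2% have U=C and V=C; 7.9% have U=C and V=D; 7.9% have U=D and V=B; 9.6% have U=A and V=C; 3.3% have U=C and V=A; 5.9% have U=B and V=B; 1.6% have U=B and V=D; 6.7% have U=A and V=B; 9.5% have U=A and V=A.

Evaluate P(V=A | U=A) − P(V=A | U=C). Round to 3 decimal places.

0.168

P(U=A) = 0.095 + 0.067 + 0.096 + 0.023 = 0.281; P(V=A | U=A) = 0.095/0.281 = 0.3381.
P(U=C) = 0.033 + 0.030 + 0.052 + 0.079 = 0.194; P(V=A | U=C) = 0.033/0.194 = 0.1701.
Difference = 0.168.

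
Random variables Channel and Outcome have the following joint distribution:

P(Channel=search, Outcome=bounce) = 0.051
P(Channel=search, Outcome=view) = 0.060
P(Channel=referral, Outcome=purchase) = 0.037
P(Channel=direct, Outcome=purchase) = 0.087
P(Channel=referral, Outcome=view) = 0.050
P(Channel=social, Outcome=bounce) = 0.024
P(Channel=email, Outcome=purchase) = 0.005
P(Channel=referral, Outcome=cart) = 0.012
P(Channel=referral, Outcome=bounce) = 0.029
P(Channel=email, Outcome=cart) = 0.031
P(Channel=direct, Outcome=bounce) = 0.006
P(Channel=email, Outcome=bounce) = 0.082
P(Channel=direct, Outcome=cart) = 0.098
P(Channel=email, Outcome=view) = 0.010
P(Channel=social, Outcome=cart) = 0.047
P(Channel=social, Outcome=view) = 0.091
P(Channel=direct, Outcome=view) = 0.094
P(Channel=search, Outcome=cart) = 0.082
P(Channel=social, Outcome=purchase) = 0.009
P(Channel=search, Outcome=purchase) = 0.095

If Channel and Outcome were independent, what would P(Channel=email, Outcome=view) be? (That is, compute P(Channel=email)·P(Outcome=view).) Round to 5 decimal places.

P(Channel=email) = 0.082 + 0.010 + 0.031 + 0.005 = 0.128.
P(Outcome=view) = 0.010 + 0.060 + 0.091 + 0.094 + 0.050 = 0.305.
Product: 0.128 × 0.305 = 0.03904.

0.03904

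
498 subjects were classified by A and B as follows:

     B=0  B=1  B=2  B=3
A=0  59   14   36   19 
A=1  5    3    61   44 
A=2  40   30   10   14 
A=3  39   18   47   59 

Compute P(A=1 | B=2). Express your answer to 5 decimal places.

Total with B=2: 36 + 61 + 10 + 47 = 154.
P(A=1 | B=2) = 61/154 = 0.39610.

0.39610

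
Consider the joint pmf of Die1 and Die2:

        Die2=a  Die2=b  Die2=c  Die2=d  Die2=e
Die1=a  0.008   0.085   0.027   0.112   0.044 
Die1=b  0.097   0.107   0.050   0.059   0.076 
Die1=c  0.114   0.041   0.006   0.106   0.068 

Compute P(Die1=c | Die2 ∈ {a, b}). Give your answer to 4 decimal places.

0.3429

P(Die2=a) = 0.008 + 0.097 + 0.114 = 0.219.
P(Die2=b) = 0.085 + 0.107 + 0.041 = 0.233.
P(Die2 ∈ {a, b}) = 0.219 + 0.233 = 0.452; P(Die1=c, Die2 ∈ {a, b}) = 0.114 + 0.041 = 0.155.
P(Die1=c | Die2 ∈ {a, b}) = 0.155/0.452 = 0.3429.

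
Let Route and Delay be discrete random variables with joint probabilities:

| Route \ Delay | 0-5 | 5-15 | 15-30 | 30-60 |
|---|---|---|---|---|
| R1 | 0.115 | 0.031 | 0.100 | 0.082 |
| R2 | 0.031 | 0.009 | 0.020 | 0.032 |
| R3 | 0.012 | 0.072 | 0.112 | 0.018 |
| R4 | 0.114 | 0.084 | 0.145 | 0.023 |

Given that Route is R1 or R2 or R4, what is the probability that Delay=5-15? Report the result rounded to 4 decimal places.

P(Route=R1) = 0.115 + 0.031 + 0.100 + 0.082 = 0.328.
P(Route=R2) = 0.031 + 0.009 + 0.020 + 0.032 = 0.092.
P(Route=R4) = 0.114 + 0.084 + 0.145 + 0.023 = 0.366.
P(Route ∈ {R1, R2, R4}) = 0.328 + 0.092 + 0.366 = 0.786; P(Delay=5-15, Route ∈ {R1, R2, R4}) = 0.031 + 0.009 + 0.084 = 0.124.
P(Delay=5-15 | Route ∈ {R1, R2, R4}) = 0.124/0.786 = 0.1578.

0.1578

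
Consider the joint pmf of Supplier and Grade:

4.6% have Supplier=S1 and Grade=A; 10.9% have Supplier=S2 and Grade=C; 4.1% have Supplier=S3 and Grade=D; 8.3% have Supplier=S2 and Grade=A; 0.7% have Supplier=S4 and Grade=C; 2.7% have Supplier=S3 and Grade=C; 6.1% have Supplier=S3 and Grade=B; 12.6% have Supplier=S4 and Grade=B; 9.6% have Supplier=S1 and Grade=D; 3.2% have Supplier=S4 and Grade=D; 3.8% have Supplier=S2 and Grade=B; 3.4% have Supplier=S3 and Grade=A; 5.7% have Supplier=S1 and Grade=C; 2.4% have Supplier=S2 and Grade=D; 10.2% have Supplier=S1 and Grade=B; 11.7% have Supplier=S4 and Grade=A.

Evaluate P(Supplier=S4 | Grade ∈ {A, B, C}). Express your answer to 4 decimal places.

0.3098

P(Grade=A) = 0.046 + 0.083 + 0.034 + 0.117 = 0.280.
P(Grade=B) = 0.102 + 0.038 + 0.061 + 0.126 = 0.327.
P(Grade=C) = 0.057 + 0.109 + 0.027 + 0.007 = 0.200.
P(Grade ∈ {A, B, C}) = 0.280 + 0.327 + 0.200 = 0.807; P(Supplier=S4, Grade ∈ {A, B, C}) = 0.117 + 0.126 + 0.007 = 0.250.
P(Supplier=S4 | Grade ∈ {A, B, C}) = 0.250/0.807 = 0.3098.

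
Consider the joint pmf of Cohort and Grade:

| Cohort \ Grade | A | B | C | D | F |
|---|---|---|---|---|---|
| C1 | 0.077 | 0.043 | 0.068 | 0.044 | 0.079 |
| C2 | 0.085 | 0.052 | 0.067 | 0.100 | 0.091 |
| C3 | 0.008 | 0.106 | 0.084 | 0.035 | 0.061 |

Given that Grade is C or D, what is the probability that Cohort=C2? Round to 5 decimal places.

P(Grade=C) = 0.068 + 0.067 + 0.084 = 0.219.
P(Grade=D) = 0.044 + 0.100 + 0.035 = 0.179.
P(Grade ∈ {C, D}) = 0.219 + 0.179 = 0.398; P(Cohort=C2, Grade ∈ {C, D}) = 0.067 + 0.100 = 0.167.
P(Cohort=C2 | Grade ∈ {C, D}) = 0.167/0.398 = 0.41960.

0.41960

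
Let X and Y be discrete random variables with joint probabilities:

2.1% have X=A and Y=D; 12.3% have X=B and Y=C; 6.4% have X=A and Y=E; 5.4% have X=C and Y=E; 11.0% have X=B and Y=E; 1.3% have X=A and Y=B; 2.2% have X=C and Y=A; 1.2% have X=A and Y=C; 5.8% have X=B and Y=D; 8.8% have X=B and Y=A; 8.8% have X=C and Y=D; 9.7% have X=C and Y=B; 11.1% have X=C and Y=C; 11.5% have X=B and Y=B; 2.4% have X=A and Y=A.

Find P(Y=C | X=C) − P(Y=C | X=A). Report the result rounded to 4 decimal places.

0.2088

P(X=C) = 0.022 + 0.097 + 0.111 + 0.088 + 0.054 = 0.372; P(Y=C | X=C) = 0.111/0.372 = 0.29839.
P(X=A) = 0.024 + 0.013 + 0.012 + 0.021 + 0.064 = 0.134; P(Y=C | X=A) = 0.012/0.134 = 0.08955.
Difference = 0.2088.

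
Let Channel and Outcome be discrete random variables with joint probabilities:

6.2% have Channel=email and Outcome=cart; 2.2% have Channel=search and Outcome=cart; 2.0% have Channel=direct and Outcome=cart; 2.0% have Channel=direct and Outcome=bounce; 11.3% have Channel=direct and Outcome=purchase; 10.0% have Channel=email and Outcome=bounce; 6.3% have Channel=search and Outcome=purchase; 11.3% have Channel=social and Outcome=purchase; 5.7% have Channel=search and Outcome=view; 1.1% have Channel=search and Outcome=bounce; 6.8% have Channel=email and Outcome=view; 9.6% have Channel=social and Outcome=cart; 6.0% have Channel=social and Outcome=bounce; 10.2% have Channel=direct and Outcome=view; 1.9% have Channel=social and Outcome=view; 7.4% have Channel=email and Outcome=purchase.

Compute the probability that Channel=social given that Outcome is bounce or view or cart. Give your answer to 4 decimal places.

0.2747

P(Outcome=bounce) = 0.100 + 0.011 + 0.060 + 0.020 = 0.191.
P(Outcome=view) = 0.068 + 0.057 + 0.019 + 0.102 = 0.246.
P(Outcome=cart) = 0.062 + 0.022 + 0.096 + 0.020 = 0.200.
P(Outcome ∈ {bounce, view, cart}) = 0.191 + 0.246 + 0.200 = 0.637; P(Channel=social, Outcome ∈ {bounce, view, cart}) = 0.060 + 0.019 + 0.096 = 0.175.
P(Channel=social | Outcome ∈ {bounce, view, cart}) = 0.175/0.637 = 0.2747.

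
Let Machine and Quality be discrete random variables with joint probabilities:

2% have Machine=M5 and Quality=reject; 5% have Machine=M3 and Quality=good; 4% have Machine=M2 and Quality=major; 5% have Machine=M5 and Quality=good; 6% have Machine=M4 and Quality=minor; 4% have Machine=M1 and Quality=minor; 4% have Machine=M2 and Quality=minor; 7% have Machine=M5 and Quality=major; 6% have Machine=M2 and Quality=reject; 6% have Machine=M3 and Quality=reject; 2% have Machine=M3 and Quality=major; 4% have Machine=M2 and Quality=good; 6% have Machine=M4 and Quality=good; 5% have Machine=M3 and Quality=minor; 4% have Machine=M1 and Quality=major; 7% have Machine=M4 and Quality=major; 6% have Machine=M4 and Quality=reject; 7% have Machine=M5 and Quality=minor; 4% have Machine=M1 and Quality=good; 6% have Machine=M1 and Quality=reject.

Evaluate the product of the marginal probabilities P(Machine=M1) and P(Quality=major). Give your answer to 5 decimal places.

0.04320

P(Machine=M1) = 0.04 + 0.04 + 0.04 + 0.06 = 0.18.
P(Quality=major) = 0.04 + 0.04 + 0.02 + 0.07 + 0.07 = 0.24.
Product: 0.18 × 0.24 = 0.04320.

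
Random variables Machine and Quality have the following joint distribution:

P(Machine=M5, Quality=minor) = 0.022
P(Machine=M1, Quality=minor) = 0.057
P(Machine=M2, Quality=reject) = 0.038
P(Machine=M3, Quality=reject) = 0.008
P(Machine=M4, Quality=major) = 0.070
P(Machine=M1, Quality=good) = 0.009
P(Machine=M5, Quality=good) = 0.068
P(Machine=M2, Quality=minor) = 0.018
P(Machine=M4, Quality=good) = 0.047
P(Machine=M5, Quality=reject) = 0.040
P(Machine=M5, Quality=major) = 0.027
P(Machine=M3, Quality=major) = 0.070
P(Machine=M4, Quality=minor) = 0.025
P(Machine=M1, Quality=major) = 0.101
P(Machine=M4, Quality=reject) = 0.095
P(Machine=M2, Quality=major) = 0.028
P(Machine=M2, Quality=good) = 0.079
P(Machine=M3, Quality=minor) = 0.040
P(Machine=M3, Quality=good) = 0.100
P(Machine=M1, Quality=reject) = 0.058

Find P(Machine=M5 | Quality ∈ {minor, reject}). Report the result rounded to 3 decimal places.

0.155

P(Quality=minor) = 0.057 + 0.018 + 0.040 + 0.025 + 0.022 = 0.162.
P(Quality=reject) = 0.058 + 0.038 + 0.008 + 0.095 + 0.040 = 0.239.
P(Quality ∈ {minor, reject}) = 0.162 + 0.239 = 0.401; P(Machine=M5, Quality ∈ {minor, reject}) = 0.022 + 0.040 = 0.062.
P(Machine=M5 | Quality ∈ {minor, reject}) = 0.062/0.401 = 0.155.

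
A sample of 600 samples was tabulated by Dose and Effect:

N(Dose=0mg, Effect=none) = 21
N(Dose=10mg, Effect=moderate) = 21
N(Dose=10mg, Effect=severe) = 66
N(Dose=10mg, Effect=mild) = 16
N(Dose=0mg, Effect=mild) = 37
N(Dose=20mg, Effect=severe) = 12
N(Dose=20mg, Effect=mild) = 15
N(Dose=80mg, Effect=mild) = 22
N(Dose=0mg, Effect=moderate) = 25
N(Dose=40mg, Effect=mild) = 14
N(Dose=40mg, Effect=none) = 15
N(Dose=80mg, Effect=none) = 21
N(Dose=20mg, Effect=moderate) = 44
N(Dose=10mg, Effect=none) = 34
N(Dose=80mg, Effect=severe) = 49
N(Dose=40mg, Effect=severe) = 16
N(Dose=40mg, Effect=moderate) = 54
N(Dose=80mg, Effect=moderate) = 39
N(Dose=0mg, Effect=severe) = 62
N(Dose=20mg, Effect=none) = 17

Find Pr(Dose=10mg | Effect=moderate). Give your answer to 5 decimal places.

0.11475

Total with Effect=moderate: 25 + 21 + 44 + 54 + 39 = 183.
P(Dose=10mg | Effect=moderate) = 21/183 = 0.11475.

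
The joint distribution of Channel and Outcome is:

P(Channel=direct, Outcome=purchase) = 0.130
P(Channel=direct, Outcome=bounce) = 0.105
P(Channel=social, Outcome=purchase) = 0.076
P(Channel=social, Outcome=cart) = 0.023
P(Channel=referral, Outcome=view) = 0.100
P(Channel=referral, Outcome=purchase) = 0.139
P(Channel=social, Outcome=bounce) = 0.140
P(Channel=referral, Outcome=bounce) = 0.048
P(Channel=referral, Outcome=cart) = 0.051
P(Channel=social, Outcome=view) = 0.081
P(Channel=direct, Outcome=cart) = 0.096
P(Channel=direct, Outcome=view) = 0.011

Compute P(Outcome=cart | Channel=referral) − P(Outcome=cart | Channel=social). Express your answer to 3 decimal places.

0.079

P(Channel=referral) = 0.048 + 0.100 + 0.051 + 0.139 = 0.338; P(Outcome=cart | Channel=referral) = 0.051/0.338 = 0.1509.
P(Channel=social) = 0.140 + 0.081 + 0.023 + 0.076 = 0.320; P(Outcome=cart | Channel=social) = 0.023/0.320 = 0.0719.
Difference = 0.079.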